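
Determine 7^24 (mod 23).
3

Repeated squaring. Binary of 24 = 11000.
7^1 ≡ 7 (mod 23); 7^2 ≡ 3 (mod 23); 7^4 ≡ 9 (mod 23); 7^8 ≡ 12 (mod 23); 7^16 ≡ 6 (mod 23)
7^24 = 7^8 × 7^16 ≡ 3 (mod 23)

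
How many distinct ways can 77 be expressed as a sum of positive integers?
10619863

p(n) counts ways to write n as a sum of positive integers (order ignored).
Euler's pentagonal recurrence: p(k) = p(k-1) + p(k-2) - p(k-5) - p(k-7) + p(k-12) + p(k-15) - ... (offsets j(3j∓1)/2, signs ++--, p(0)=1, p(<0)=0).
DP table for k = 0..76: p(0)=1, p(1)=1, p(2)=2, p(3)=3, p(4)=5, p(5)=7, p(6)=11, p(7)=15, p(8)=22, p(9)=30, p(10)=42, p(11)=56, p(12)=77, p(13)=101, p(14)=135, p(15)=176, p(16)=231, p(17)=297, p(18)=385, p(19)=490, p(20)=627, p(21)=792, p(22)=1002, p(23)=1255, p(24)=1575, p(25)=1958, p(26)=2436, p(27)=3010, p(28)=3718, p(29)=4565, p(30)=5604, p(31)=6842, p(32)=8349, p(33)=10143, p(34)=12310, p(35)=14883, p(36)=17977, p(37)=21637, p(38)=26015, p(39)=31185, p(40)=37338, p(41)=44583, p(42)=53174, p(43)=63261, p(44)=75175, p(45)=89134, p(46)=105558, p(47)=124754, p(48)=147273, p(49)=173525, p(50)=204226, p(51)=239943, p(52)=281589, p(53)=329931, p(54)=386155, p(55)=451276, p(56)=526823, p(57)=614154, p(58)=715220, p(59)=831820, p(60)=966467, p(61)=1121505, p(62)=1300156, p(63)=1505499, p(64)=1741630, p(65)=2012558, p(66)=2323520, p(67)=2679689, p(68)=3087735, p(69)=3554345, p(70)=4087968, p(71)=4697205, p(72)=5392783, p(73)=6185689, p(74)=7089500, p(75)=8118264, p(76)=9289091.
Final step: p(77) = p(76) + p(75) - p(72) - p(70) + p(65) + p(62) - p(55) - p(51) + p(42) + p(37) - p(26) - p(20) + p(7) + p(0)
= 9289091 + 8118264 - 5392783 - 4087968 + 2012558 + 1300156 - 451276 - 239943 + 53174 + 21637 - 2436 - 627 + 15 + 1
= 10619863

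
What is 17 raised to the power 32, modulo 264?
25

Repeated squaring. Binary of 32 = 100000.
17^1 ≡ 17 (mod 264); 17^2 ≡ 25 (mod 264); 17^4 ≡ 97 (mod 264); 17^8 ≡ 169 (mod 264); 17^16 ≡ 49 (mod 264); 17^32 ≡ 25 (mod 264)
17^32 = 17^32 ≡ 25 (mod 264)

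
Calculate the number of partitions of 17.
297

p(n) counts ways to write n as a sum of positive integers (order ignored).
Euler's pentagonal recurrence: p(k) = p(k-1) + p(k-2) - p(k-5) - p(k-7) + p(k-12) + p(k-15) - ... (offsets j(3j∓1)/2, signs ++--, p(0)=1, p(<0)=0).
DP table for k = 0..16: p(0)=1, p(1)=1, p(2)=2, p(3)=3, p(4)=5, p(5)=7, p(6)=11, p(7)=15, p(8)=22, p(9)=30, p(10)=42, p(11)=56, p(12)=77, p(13)=101, p(14)=135, p(15)=176, p(16)=231.
Final step: p(17) = p(16) + p(15) - p(12) - p(10) + p(5) + p(2)
= 231 + 176 - 77 - 42 + 7 + 2
= 297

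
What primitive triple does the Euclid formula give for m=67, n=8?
(4425, 1072, 4553)

Euclid's formula: a = m² - n², b = 2mn, c = m² + n²
m = 67, n = 8
a = 67² - 8² = 4489 - 64 = 4425
b = 2 × 67 × 8 = 1072
c = 67² + 8² = 4489 + 64 = 4553
Verification: 4425² + 1072² = 19580625 + 1149184 = 20729809 = 4553² ✓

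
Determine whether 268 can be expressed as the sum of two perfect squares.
Not possible

Factorization: 268 = 2^2 × 67
By Fermat: n is sum of two squares iff every prime p ≡ 3 (mod 4) appears to even power.
Prime(s) ≡ 3 (mod 4) with odd exponent: [(67, 1)]
Therefore 268 cannot be expressed as a² + b².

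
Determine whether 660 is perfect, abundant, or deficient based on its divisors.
abundant

Proper divisors of 660: sum = 1 + 2 + 3 + 4 + 5 + 6 + 10 + 11 + ... + 132 + 165 + 220 + 330 (23 divisors) = 1356
Since 1356 > 660, 660 is abundant.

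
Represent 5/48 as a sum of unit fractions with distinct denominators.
1/10 + 1/240

Greedy algorithm:
5/48: ceiling(48/5) = 10, use 1/10
1/240: ceiling(240/1) = 240, use 1/240
Result: 5/48 = 1/10 + 1/240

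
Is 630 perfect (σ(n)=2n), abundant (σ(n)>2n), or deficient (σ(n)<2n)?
abundant

Proper divisors of 630: sum = 1 + 2 + 3 + 5 + 6 + 7 + 9 + 10 + ... + 105 + 126 + 210 + 315 (23 divisors) = 1242
Since 1242 > 630, 630 is abundant.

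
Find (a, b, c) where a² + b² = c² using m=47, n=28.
(1425, 2632, 2993)

Euclid's formula: a = m² - n², b = 2mn, c = m² + n²
m = 47, n = 28
a = 47² - 28² = 2209 - 784 = 1425
b = 2 × 47 × 28 = 2632
c = 47² + 28² = 2209 + 784 = 2993
Verification: 1425² + 2632² = 2030625 + 6927424 = 8958049 = 2993² ✓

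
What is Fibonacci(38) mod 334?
149

Matrix identity: Q^n = [[F_(n+1), F_n], [F_n, F_(n-1)]] with Q = [[1,1],[1,0]].
n = 38 = 100110₂. Square-and-multiply, entries mod 334:
Q^1 = [[1,1],[1,0]]
Q^2 = (Q^1)² = [[2,1],[1,1]]
Q^4 = (Q^2)² = [[5,3],[3,2]]
Q^9 = (Q^4)²·Q = [[55,34],[34,21]]
Q^19 = (Q^9)²·Q = [[85,173],[173,246]]
Q^38 = (Q^19)² = [[80,149],[149,265]]
F_38 mod 334 = Q^38[0][1] = 149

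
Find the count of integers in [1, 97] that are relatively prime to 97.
96

97 = 97
φ(n) = n × ∏(1 - 1/p) for each prime p dividing n
φ(97) = 97 × (1 - 1/97) = 96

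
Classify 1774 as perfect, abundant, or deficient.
deficient

Proper divisors of 1774: sum = 1 + 2 + 887 = 890
Since 890 < 1774, 1774 is deficient.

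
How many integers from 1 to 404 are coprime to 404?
200

404 = 2^2 × 101
φ(n) = n × ∏(1 - 1/p) for each prime p dividing n
φ(404) = 404 × (1 - 1/2) × (1 - 1/101) = 200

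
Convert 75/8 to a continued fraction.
[9; 2, 1, 2]

Euclidean algorithm steps:
75 = 9 × 8 + 3
8 = 2 × 3 + 2
3 = 1 × 2 + 1
2 = 2 × 1 + 0
Continued fraction: [9; 2, 1, 2]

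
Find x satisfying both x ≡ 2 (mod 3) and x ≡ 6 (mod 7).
20

Using Chinese Remainder Theorem:
M = 3 × 7 = 21
M1 = 7, M2 = 3
y1 = 7^(-1) mod 3 = 1
y2 = 3^(-1) mod 7 = 5
x = (2×7×1 + 6×3×5) mod 21 = 20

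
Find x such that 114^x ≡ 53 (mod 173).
11

Baby-step giant-step with step n = ⌈√173⌉ = 14.
Baby steps 114^j mod 173 (j:value) for j=0..13: 0:1, 1:114, 2:21, 3:145, 4:95, 5:104, 6:92, 7:108, 8:29, 9:19, 10:90, 11:53, 12:160, 13:75.
h = 53 is already in the table at j=11, so x = 11.
Check: 114^11 ≡ 53 (mod 173).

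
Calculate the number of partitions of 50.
204226

p(n) counts ways to write n as a sum of positive integers (order ignored).
Euler's pentagonal recurrence: p(k) = p(k-1) + p(k-2) - p(k-5) - p(k-7) + p(k-12) + p(k-15) - ... (offsets j(3j∓1)/2, signs ++--, p(0)=1, p(<0)=0).
DP table for k = 0..49: p(0)=1, p(1)=1, p(2)=2, p(3)=3, p(4)=5, p(5)=7, p(6)=11, p(7)=15, p(8)=22, p(9)=30, p(10)=42, p(11)=56, p(12)=77, p(13)=101, p(14)=135, p(15)=176, p(16)=231, p(17)=297, p(18)=385, p(19)=490, p(20)=627, p(21)=792, p(22)=1002, p(23)=1255, p(24)=1575, p(25)=1958, p(26)=2436, p(27)=3010, p(28)=3718, p(29)=4565, p(30)=5604, p(31)=6842, p(32)=8349, p(33)=10143, p(34)=12310, p(35)=14883, p(36)=17977, p(37)=21637, p(38)=26015, p(39)=31185, p(40)=37338, p(41)=44583, p(42)=53174, p(43)=63261, p(44)=75175, p(45)=89134, p(46)=105558, p(47)=124754, p(48)=147273, p(49)=173525.
Final step: p(50) = p(49) + p(48) - p(45) - p(43) + p(38) + p(35) - p(28) - p(24) + p(15) + p(10)
= 173525 + 147273 - 89134 - 63261 + 26015 + 14883 - 3718 - 1575 + 176 + 42
= 204226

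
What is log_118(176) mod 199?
79

Baby-step giant-step with step n = ⌈√199⌉ = 15.
Baby steps 118^j mod 199 (j:value) for j=0..14: 0:1, 1:118, 2:193, 3:88, 4:36, 5:69, 6:182, 7:183, 8:102, 9:96, 10:184, 11:21, 12:90, 13:73, 14:57.
Giant-step multiplier: 118^(-15) ≡ 118^(198-15) = 118^183 ≡ 194 (mod 199).
Giant steps γ_i = 176·194^i mod 199: γ_0=176, γ_1=115, γ_2=22, γ_3=89, γ_4=152, γ_5=36 (in table at j=4).
x = i·n + j = 5·15 + 4 = 79.
Check: 118^79 ≡ 176 (mod 199).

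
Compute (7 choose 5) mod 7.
0

Using Lucas' theorem:
Write n=7 and k=5 in base 7:
n in base 7: [1, 0]
k in base 7: [0, 5]
C(7,5) mod 7 = ∏ C(n_i, k_i) mod 7
Digit binomials (mod 7): C(1,0) = 1; C(0,5) = 0 (k_i > n_i)
Product: 1 × 0 = 0 ≡ 0 (mod 7)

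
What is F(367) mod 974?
887

Matrix identity: Q^n = [[F_(n+1), F_n], [F_n, F_(n-1)]] with Q = [[1,1],[1,0]].
n = 367 = 101101111₂. Square-and-multiply, entries mod 974:
Q^1 = [[1,1],[1,0]]
Q^2 = (Q^1)² = [[2,1],[1,1]]
Q^5 = (Q^2)²·Q = [[8,5],[5,3]]
Q^11 = (Q^5)²·Q = [[144,89],[89,55]]
Q^22 = (Q^11)² = [[411,179],[179,232]]
Q^45 = (Q^22)²·Q = [[483,318],[318,165]]
Q^91 = (Q^45)²·Q = [[881,331],[331,550]]
Q^183 = (Q^91)²·Q = [[653,356],[356,297]]
Q^367 = (Q^183)²·Q = [[135,887],[887,222]]
F_367 mod 974 = Q^367[0][1] = 887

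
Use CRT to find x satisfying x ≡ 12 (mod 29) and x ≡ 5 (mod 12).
41

Using Chinese Remainder Theorem:
M = 29 × 12 = 348
M1 = 12, M2 = 29
y1 = 12^(-1) mod 29 = 17
y2 = 29^(-1) mod 12 = 5
x = (12×12×17 + 5×29×5) mod 348 = 41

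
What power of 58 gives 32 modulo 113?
76

Baby-step giant-step with step n = ⌈√113⌉ = 11.
Baby steps 58^j mod 113 (j:value) for j=0..10: 0:1, 1:58, 2:87, 3:74, 4:111, 5:110, 6:52, 7:78, 8:4, 9:6, 10:9.
Giant-step multiplier: 58^(-11) ≡ 58^(112-11) = 58^101 ≡ 21 (mod 113).
Giant steps γ_i = 32·21^i mod 113: γ_0=32, γ_1=107, γ_2=100, γ_3=66, γ_4=30, γ_5=65, γ_6=9 (in table at j=10).
x = i·n + j = 6·11 + 10 = 76.
Check: 58^76 ≡ 32 (mod 113).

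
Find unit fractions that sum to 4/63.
1/16 + 1/1008

Greedy algorithm:
4/63: ceiling(63/4) = 16, use 1/16
1/1008: ceiling(1008/1) = 1008, use 1/1008
Result: 4/63 = 1/16 + 1/1008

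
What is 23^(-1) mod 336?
263

gcd(23, 336) = 1, so the inverse exists.
Extended Euclidean algorithm on (336, 23):
336 = 14 × 23 + 14  ⟹  14 = (1)·336 + (-14)·23
23 = 1 × 14 + 9  ⟹  9 = (-1)·336 + (15)·23
14 = 1 × 9 + 5  ⟹  5 = (2)·336 + (-29)·23
9 = 1 × 5 + 4  ⟹  4 = (-3)·336 + (44)·23
5 = 1 × 4 + 1  ⟹  1 = (5)·336 + (-73)·23
So (-73)·23 ≡ 1 (mod 336), i.e. 23^(-1) ≡ -73 ≡ 263 (mod 336).
Check: 23 × 263 = 6049 ≡ 1 (mod 336)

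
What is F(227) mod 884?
769

Matrix identity: Q^n = [[F_(n+1), F_n], [F_n, F_(n-1)]] with Q = [[1,1],[1,0]].
n = 227 = 11100011₂. Square-and-multiply, entries mod 884:
Q^1 = [[1,1],[1,0]]
Q^3 = (Q^1)²·Q = [[3,2],[2,1]]
Q^7 = (Q^3)²·Q = [[21,13],[13,8]]
Q^14 = (Q^7)² = [[610,377],[377,233]]
Q^28 = (Q^14)² = [[625,455],[455,170]]
Q^56 = (Q^28)² = [[66,169],[169,781]]
Q^113 = (Q^56)²·Q = [[144,209],[209,819]]
Q^227 = (Q^113)²·Q = [[484,769],[769,599]]
F_227 mod 884 = Q^227[0][1] = 769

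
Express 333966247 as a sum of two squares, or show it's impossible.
Not possible

Factorization: 333966247 = 97 × 151^3
By Fermat: n is sum of two squares iff every prime p ≡ 3 (mod 4) appears to even power.
Prime(s) ≡ 3 (mod 4) with odd exponent: [(151, 3)]
Therefore 333966247 cannot be expressed as a² + b².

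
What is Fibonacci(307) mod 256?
21

Matrix identity: Q^n = [[F_(n+1), F_n], [F_n, F_(n-1)]] with Q = [[1,1],[1,0]].
n = 307 = 100110011₂. Square-and-multiply, entries mod 256:
Q^1 = [[1,1],[1,0]]
Q^2 = (Q^1)² = [[2,1],[1,1]]
Q^4 = (Q^2)² = [[5,3],[3,2]]
Q^9 = (Q^4)²·Q = [[55,34],[34,21]]
Q^19 = (Q^9)²·Q = [[109,85],[85,24]]
Q^38 = (Q^19)² = [[162,41],[41,121]]
Q^76 = (Q^38)² = [[21,83],[83,194]]
Q^153 = (Q^76)²·Q = [[87,162],[162,181]]
Q^307 = (Q^153)²·Q = [[173,21],[21,152]]
F_307 mod 256 = Q^307[0][1] = 21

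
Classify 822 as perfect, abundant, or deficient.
abundant

Proper divisors of 822: sum = 1 + 2 + 3 + 6 + 137 + 274 + 411 = 834
Since 834 > 822, 822 is abundant.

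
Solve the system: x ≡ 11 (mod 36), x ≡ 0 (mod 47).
47

Using Chinese Remainder Theorem:
M = 36 × 47 = 1692
M1 = 47, M2 = 36
y1 = 47^(-1) mod 36 = 23
y2 = 36^(-1) mod 47 = 17
x = (11×47×23 + 0×36×17) mod 1692 = 47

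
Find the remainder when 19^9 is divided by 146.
119

Repeated squaring. Binary of 9 = 1001.
19^1 ≡ 19 (mod 146); 19^2 ≡ 69 (mod 146); 19^4 ≡ 89 (mod 146); 19^8 ≡ 37 (mod 146)
19^9 = 19^1 × 19^8 ≡ 119 (mod 146)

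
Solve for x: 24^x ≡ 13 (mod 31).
17

Baby-step giant-step with step n = ⌈√31⌉ = 6.
Baby steps 24^j mod 31 (j:value) for j=0..5: 0:1, 1:24, 2:18, 3:29, 4:14, 5:26.
Giant-step multiplier: 24^(-6) ≡ 24^(30-6) = 24^24 ≡ 8 (mod 31).
Giant steps γ_i = 13·8^i mod 31: γ_0=13, γ_1=11, γ_2=26 (in table at j=5).
x = i·n + j = 2·6 + 5 = 17.
Check: 24^17 ≡ 13 (mod 31).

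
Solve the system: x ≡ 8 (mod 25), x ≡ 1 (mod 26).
183

Using Chinese Remainder Theorem:
M = 25 × 26 = 650
M1 = 26, M2 = 25
y1 = 26^(-1) mod 25 = 1
y2 = 25^(-1) mod 26 = 25
x = (8×26×1 + 1×25×25) mod 650 = 183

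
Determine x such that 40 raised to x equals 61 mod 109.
70

Baby-step giant-step with step n = ⌈√109⌉ = 11.
Baby steps 40^j mod 109 (j:value) for j=0..10: 0:1, 1:40, 2:74, 3:17, 4:26, 5:59, 6:71, 7:6, 8:22, 9:8, 10:102.
Giant-step multiplier: 40^(-11) ≡ 40^(108-11) = 40^97 ≡ 58 (mod 109).
Giant steps γ_i = 61·58^i mod 109: γ_0=61, γ_1=50, γ_2=66, γ_3=13, γ_4=100, γ_5=23, γ_6=26 (in table at j=4).
x = i·n + j = 6·11 + 4 = 70.
Check: 40^70 ≡ 61 (mod 109).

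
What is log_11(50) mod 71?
2

Baby-step giant-step with step n = ⌈√71⌉ = 9.
Baby steps 11^j mod 71 (j:value) for j=0..8: 0:1, 1:11, 2:50, 3:53, 4:15, 5:23, 6:40, 7:14, 8:12.
h = 50 is already in the table at j=2, so x = 2.
Check: 11^2 ≡ 50 (mod 71).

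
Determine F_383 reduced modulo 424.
313

Matrix identity: Q^n = [[F_(n+1), F_n], [F_n, F_(n-1)]] with Q = [[1,1],[1,0]].
n = 383 = 101111111₂. Square-and-multiply, entries mod 424:
Q^1 = [[1,1],[1,0]]
Q^2 = (Q^1)² = [[2,1],[1,1]]
Q^5 = (Q^2)²·Q = [[8,5],[5,3]]
Q^11 = (Q^5)²·Q = [[144,89],[89,55]]
Q^23 = (Q^11)²·Q = [[152,249],[249,327]]
Q^47 = (Q^23)²·Q = [[8,305],[305,127]]
Q^95 = (Q^47)²·Q = [[280,233],[233,47]]
Q^191 = (Q^95)²·Q = [[272,401],[401,295]]
Q^383 = (Q^191)²·Q = [[416,313],[313,103]]
F_383 mod 424 = Q^383[0][1] = 313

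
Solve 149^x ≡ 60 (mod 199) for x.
81

Baby-step giant-step with step n = ⌈√199⌉ = 15.
Baby steps 149^j mod 199 (j:value) for j=0..14: 0:1, 1:149, 2:112, 3:171, 4:7, 5:48, 6:187, 7:3, 8:49, 9:137, 10:115, 11:21, 12:144, 13:163, 14:9.
Giant-step multiplier: 149^(-15) ≡ 149^(198-15) = 149^183 ≡ 88 (mod 199).
Giant steps γ_i = 60·88^i mod 199: γ_0=60, γ_1=106, γ_2=174, γ_3=188, γ_4=27, γ_5=187 (in table at j=6).
x = i·n + j = 5·15 + 6 = 81.
Check: 149^81 ≡ 60 (mod 199).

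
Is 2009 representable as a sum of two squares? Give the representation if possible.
28² + 35² (a=28, b=35)

Factorization: 2009 = 7^2 × 41
By Fermat: n is sum of two squares iff every prime p ≡ 3 (mod 4) appears to even power.
All primes ≡ 3 (mod 4) appear to even power.
Search a = 0, 1, 2, … for 2009 - a² a perfect square: first hit at a = 28: 2009 - 784 = 1225 = 35².
2009 = 28² + 35² = 784 + 1225 ✓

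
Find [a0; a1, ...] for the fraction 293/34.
[8; 1, 1, 1, 1, 1, 1, 2]

Euclidean algorithm steps:
293 = 8 × 34 + 21
34 = 1 × 21 + 13
21 = 1 × 13 + 8
13 = 1 × 8 + 5
8 = 1 × 5 + 3
5 = 1 × 3 + 2
3 = 1 × 2 + 1
2 = 2 × 1 + 0
Continued fraction: [8; 1, 1, 1, 1, 1, 1, 2]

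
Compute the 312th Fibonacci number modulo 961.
516

Matrix identity: Q^n = [[F_(n+1), F_n], [F_n, F_(n-1)]] with Q = [[1,1],[1,0]].
n = 312 = 100111000₂. Square-and-multiply, entries mod 961:
Q^1 = [[1,1],[1,0]]
Q^2 = (Q^1)² = [[2,1],[1,1]]
Q^4 = (Q^2)² = [[5,3],[3,2]]
Q^9 = (Q^4)²·Q = [[55,34],[34,21]]
Q^19 = (Q^9)²·Q = [[38,337],[337,662]]
Q^39 = (Q^19)²·Q = [[148,654],[654,455]]
Q^78 = (Q^39)² = [[833,352],[352,481]]
Q^156 = (Q^78)² = [[943,287],[287,656]]
Q^312 = (Q^156)² = [[47,516],[516,492]]
F_312 mod 961 = Q^312[0][1] = 516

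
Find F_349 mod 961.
182

Matrix identity: Q^n = [[F_(n+1), F_n], [F_n, F_(n-1)]] with Q = [[1,1],[1,0]].
n = 349 = 101011101₂. Square-and-multiply, entries mod 961:
Q^1 = [[1,1],[1,0]]
Q^2 = (Q^1)² = [[2,1],[1,1]]
Q^5 = (Q^2)²·Q = [[8,5],[5,3]]
Q^10 = (Q^5)² = [[89,55],[55,34]]
Q^21 = (Q^10)²·Q = [[413,375],[375,38]]
Q^43 = (Q^21)²·Q = [[780,791],[791,950]]
Q^87 = (Q^43)²·Q = [[123,157],[157,927]]
Q^174 = (Q^87)² = [[377,519],[519,819]]
Q^349 = (Q^174)²·Q = [[100,182],[182,879]]
F_349 mod 961 = Q^349[0][1] = 182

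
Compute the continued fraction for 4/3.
[1; 3]

Euclidean algorithm steps:
4 = 1 × 3 + 1
3 = 3 × 1 + 0
Continued fraction: [1; 3]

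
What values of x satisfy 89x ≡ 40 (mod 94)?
x ≡ 86 (mod 94)

gcd(89, 94) = 1, which divides 40, so solutions exist.
Find 89^(-1) mod 94 by the extended Euclidean algorithm:
94 = 1 × 89 + 5  ⟹  5 = (1)·94 + (-1)·89
89 = 17 × 5 + 4  ⟹  4 = (-17)·94 + (18)·89
5 = 1 × 4 + 1  ⟹  1 = (18)·94 + (-19)·89
So (-19)·89 ≡ 1 (mod 94), i.e. 89^(-1) ≡ -19 ≡ 75 (mod 94).
x ≡ 75 × 40 = 3000 ≡ 86 (mod 94).
Check: 89 × 86 = 7654 ≡ 40 (mod 94).
Unique solution: x ≡ 86 (mod 94)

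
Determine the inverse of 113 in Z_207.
11

gcd(113, 207) = 1, so the inverse exists.
Extended Euclidean algorithm on (207, 113):
207 = 1 × 113 + 94  ⟹  94 = (1)·207 + (-1)·113
113 = 1 × 94 + 19  ⟹  19 = (-1)·207 + (2)·113
94 = 4 × 19 + 18  ⟹  18 = (5)·207 + (-9)·113
19 = 1 × 18 + 1  ⟹  1 = (-6)·207 + (11)·113
So (11)·113 ≡ 1 (mod 207), i.e. 113^(-1) ≡ 11 (mod 207).
Check: 113 × 11 = 1243 ≡ 1 (mod 207)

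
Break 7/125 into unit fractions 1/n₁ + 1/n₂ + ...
1/18 + 1/2250

Greedy algorithm:
7/125: ceiling(125/7) = 18, use 1/18
1/2250: ceiling(2250/1) = 2250, use 1/2250
Result: 7/125 = 1/18 + 1/2250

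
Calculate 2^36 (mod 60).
16

Repeated squaring. Binary of 36 = 100100.
2^1 ≡ 2 (mod 60); 2^2 ≡ 4 (mod 60); 2^4 ≡ 16 (mod 60); 2^8 ≡ 16 (mod 60); 2^16 ≡ 16 (mod 60); 2^32 ≡ 16 (mod 60)
2^36 = 2^4 × 2^32 ≡ 16 (mod 60)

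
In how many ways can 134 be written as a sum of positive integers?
8149040695

p(n) counts ways to write n as a sum of positive integers (order ignored).
Euler's pentagonal recurrence: p(k) = p(k-1) + p(k-2) - p(k-5) - p(k-7) + p(k-12) + p(k-15) - ... (offsets j(3j∓1)/2, signs ++--, p(0)=1, p(<0)=0).
DP table for k = 0..133: p(0)=1, p(1)=1, p(2)=2, p(3)=3, p(4)=5, p(5)=7, p(6)=11, p(7)=15, p(8)=22, p(9)=30, p(10)=42, p(11)=56, p(12)=77, p(13)=101, p(14)=135, p(15)=176, p(16)=231, p(17)=297, p(18)=385, p(19)=490, p(20)=627, p(21)=792, p(22)=1002, p(23)=1255, p(24)=1575, p(25)=1958, p(26)=2436, p(27)=3010, p(28)=3718, p(29)=4565, p(30)=5604, p(31)=6842, p(32)=8349, p(33)=10143, p(34)=12310, p(35)=14883, p(36)=17977, p(37)=21637, p(38)=26015, p(39)=31185, p(40)=37338, p(41)=44583, p(42)=53174, p(43)=63261, p(44)=75175, p(45)=89134, p(46)=105558, p(47)=124754, p(48)=147273, p(49)=173525, p(50)=204226, p(51)=239943, p(52)=281589, p(53)=329931, p(54)=386155, p(55)=451276, p(56)=526823, p(57)=614154, p(58)=715220, p(59)=831820, p(60)=966467, p(61)=1121505, p(62)=1300156, p(63)=1505499, p(64)=1741630, p(65)=2012558, p(66)=2323520, p(67)=2679689, p(68)=3087735, p(69)=3554345, p(70)=4087968, p(71)=4697205, p(72)=5392783, p(73)=6185689, p(74)=7089500, p(75)=8118264, p(76)=9289091, p(77)=10619863, p(78)=12132164, p(79)=13848650, p(80)=15796476, p(81)=18004327, p(82)=20506255, p(83)=23338469, p(84)=26543660, p(85)=30167357, p(86)=34262962, p(87)=38887673, p(88)=44108109, p(89)=49995925, p(90)=56634173, p(91)=64112359, p(92)=72533807, p(93)=82010177, p(94)=92669720, p(95)=104651419, p(96)=118114304, p(97)=133230930, p(98)=150198136, p(99)=169229875, p(100)=190569292, p(101)=214481126, p(102)=241265379, p(103)=271248950, p(104)=304801365, p(105)=342325709, p(106)=384276336, p(107)=431149389, p(108)=483502844, p(109)=541946240, p(110)=607163746, p(111)=679903203, p(112)=761002156, p(113)=851376628, p(114)=952050665, p(115)=1064144451, p(116)=1188908248, p(117)=1327710076, p(118)=1482074143, p(119)=1653668665, p(120)=1844349560, p(121)=2056148051, p(122)=2291320912, p(123)=2552338241, p(124)=2841940500, p(125)=3163127352, p(126)=3519222692, p(127)=3913864295, p(128)=4351078600, p(129)=4835271870, p(130)=5371315400, p(131)=5964539504, p(132)=6620830889, p(133)=7346629512.
Final step: p(134) = p(133) + p(132) - p(129) - p(127) + p(122) + p(119) - p(112) - p(108) + p(99) + p(94) - p(83) - p(77) + p(64) + p(57) - p(42) - p(34) + p(17) + p(8)
= 7346629512 + 6620830889 - 4835271870 - 3913864295 + 2291320912 + 1653668665 - 761002156 - 483502844 + 169229875 + 92669720 - 23338469 - 10619863 + 1741630 + 614154 - 53174 - 12310 + 297 + 22
= 8149040695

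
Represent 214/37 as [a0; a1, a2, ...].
[5; 1, 3, 1, 1, 1, 2]

Euclidean algorithm steps:
214 = 5 × 37 + 29
37 = 1 × 29 + 8
29 = 3 × 8 + 5
8 = 1 × 5 + 3
5 = 1 × 3 + 2
3 = 1 × 2 + 1
2 = 2 × 1 + 0
Continued fraction: [5; 1, 3, 1, 1, 1, 2]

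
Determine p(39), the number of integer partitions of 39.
31185

p(n) counts ways to write n as a sum of positive integers (order ignored).
Euler's pentagonal recurrence: p(k) = p(k-1) + p(k-2) - p(k-5) - p(k-7) + p(k-12) + p(k-15) - ... (offsets j(3j∓1)/2, signs ++--, p(0)=1, p(<0)=0).
DP table for k = 0..38: p(0)=1, p(1)=1, p(2)=2, p(3)=3, p(4)=5, p(5)=7, p(6)=11, p(7)=15, p(8)=22, p(9)=30, p(10)=42, p(11)=56, p(12)=77, p(13)=101, p(14)=135, p(15)=176, p(16)=231, p(17)=297, p(18)=385, p(19)=490, p(20)=627, p(21)=792, p(22)=1002, p(23)=1255, p(24)=1575, p(25)=1958, p(26)=2436, p(27)=3010, p(28)=3718, p(29)=4565, p(30)=5604, p(31)=6842, p(32)=8349, p(33)=10143, p(34)=12310, p(35)=14883, p(36)=17977, p(37)=21637, p(38)=26015.
Final step: p(39) = p(38) + p(37) - p(34) - p(32) + p(27) + p(24) - p(17) - p(13) + p(4)
= 26015 + 21637 - 12310 - 8349 + 3010 + 1575 - 297 - 101 + 5
= 31185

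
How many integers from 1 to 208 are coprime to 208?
96

208 = 2^4 × 13
φ(n) = n × ∏(1 - 1/p) for each prime p dividing n
φ(208) = 208 × (1 - 1/2) × (1 - 1/13) = 96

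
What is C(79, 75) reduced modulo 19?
0

Using Lucas' theorem:
Write n=79 and k=75 in base 19:
n in base 19: [4, 3]
k in base 19: [3, 18]
C(79,75) mod 19 = ∏ C(n_i, k_i) mod 19
Digit binomials (mod 19): C(4,3) = 4; C(3,18) = 0 (k_i > n_i)
Product: 4 × 0 = 0 ≡ 0 (mod 19)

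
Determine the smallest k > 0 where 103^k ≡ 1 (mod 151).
75

151 is prime, so ord(103) divides φ(151) = 150.
Divisors of 150: 1, 2, 3, 5, 6, 10, 15, 25, 30, 50, 75, 150.
Repeated squaring: 103^1 ≡ 103, 103^2 ≡ 39, 103^4 ≡ 11, 103^8 ≡ 121, 103^16 ≡ 145, 103^32 ≡ 36, 103^64 ≡ 88, 103^128 ≡ 43 (mod 151).
Test 103^d mod 151 for each divisor d in increasing order:
103^1 ≡ 103
103^2 ≡ 39
103^3 = 103^2·103^1 ≡ 91
103^5 = 103^4·103^1 ≡ 76
103^6 = 103^4·103^2 ≡ 127
103^10 = 103^8·103^2 ≡ 38
103^15 = 103^8·103^4·103^2·103^1 ≡ 19
103^25 = 103^16·103^8·103^1 ≡ 118
103^30 = 103^16·103^8·103^4·103^2 ≡ 59
103^50 = 103^32·103^16·103^2 ≡ 32
103^75 = 103^64·103^8·103^2·103^1 ≡ 1  ← first divisor giving 1
The order is 75.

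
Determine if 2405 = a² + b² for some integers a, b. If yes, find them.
2² + 49² (a=2, b=49)

Factorization: 2405 = 5 × 13 × 37
By Fermat: n is sum of two squares iff every prime p ≡ 3 (mod 4) appears to even power.
All primes ≡ 3 (mod 4) appear to even power.
Search a = 0, 1, 2, … for 2405 - a² a perfect square: first hit at a = 2: 2405 - 4 = 2401 = 49².
2405 = 2² + 49² = 4 + 2401 ✓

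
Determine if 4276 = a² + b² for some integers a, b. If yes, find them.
26² + 60² (a=26, b=60)

Factorization: 4276 = 2^2 × 1069
By Fermat: n is sum of two squares iff every prime p ≡ 3 (mod 4) appears to even power.
All primes ≡ 3 (mod 4) appear to even power.
Search a = 0, 1, 2, … for 4276 - a² a perfect square: first hit at a = 26: 4276 - 676 = 3600 = 60².
4276 = 26² + 60² = 676 + 3600 ✓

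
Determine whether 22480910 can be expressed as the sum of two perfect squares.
Not possible

Factorization: 22480910 = 2 × 5 × 131^3
By Fermat: n is sum of two squares iff every prime p ≡ 3 (mod 4) appears to even power.
Prime(s) ≡ 3 (mod 4) with odd exponent: [(131, 3)]
Therefore 22480910 cannot be expressed as a² + b².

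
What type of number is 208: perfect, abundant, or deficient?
abundant

Proper divisors of 208: sum = 1 + 2 + 4 + 8 + 13 + 16 + 26 + 52 + 104 = 226
Since 226 > 208, 208 is abundant.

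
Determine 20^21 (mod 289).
243

Repeated squaring. Binary of 21 = 10101.
20^1 ≡ 20 (mod 289); 20^2 ≡ 111 (mod 289); 20^4 ≡ 183 (mod 289); 20^8 ≡ 254 (mod 289); 20^16 ≡ 69 (mod 289)
20^21 = 20^1 × 20^4 × 20^16 ≡ 243 (mod 289)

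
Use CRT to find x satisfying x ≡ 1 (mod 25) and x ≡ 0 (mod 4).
76

Using Chinese Remainder Theorem:
M = 25 × 4 = 100
M1 = 4, M2 = 25
y1 = 4^(-1) mod 25 = 19
y2 = 25^(-1) mod 4 = 1
x = (1×4×19 + 0×25×1) mod 100 = 76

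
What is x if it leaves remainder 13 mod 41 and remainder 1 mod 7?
218

Using Chinese Remainder Theorem:
M = 41 × 7 = 287
M1 = 7, M2 = 41
y1 = 7^(-1) mod 41 = 6
y2 = 41^(-1) mod 7 = 6
x = (13×7×6 + 1×41×6) mod 287 = 218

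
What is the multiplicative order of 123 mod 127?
14

127 is prime, so ord(123) divides φ(127) = 126.
Divisors of 126: 1, 2, 3, 6, 7, 9, 14, 18, 21, 42, 63, 126.
Repeated squaring: 123^1 ≡ 123, 123^2 ≡ 16, 123^4 ≡ 2, 123^8 ≡ 4, 123^16 ≡ 16, 123^32 ≡ 2, 123^64 ≡ 4 (mod 127).
Test 123^d mod 127 for each divisor d in increasing order:
123^1 ≡ 123
123^2 ≡ 16
123^3 = 123^2·123^1 ≡ 63
123^6 = 123^4·123^2 ≡ 32
123^7 = 123^4·123^2·123^1 ≡ 126
123^9 = 123^8·123^1 ≡ 111
123^14 = 123^8·123^4·123^2 ≡ 1  ← first divisor giving 1
The order is 14.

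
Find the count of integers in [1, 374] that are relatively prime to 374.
160

374 = 2 × 11 × 17
φ(n) = n × ∏(1 - 1/p) for each prime p dividing n
φ(374) = 374 × (1 - 1/2) × (1 - 1/11) × (1 - 1/17) = 160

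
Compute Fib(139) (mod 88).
45

Matrix identity: Q^n = [[F_(n+1), F_n], [F_n, F_(n-1)]] with Q = [[1,1],[1,0]].
n = 139 = 10001011₂. Square-and-multiply, entries mod 88:
Q^1 = [[1,1],[1,0]]
Q^2 = (Q^1)² = [[2,1],[1,1]]
Q^4 = (Q^2)² = [[5,3],[3,2]]
Q^8 = (Q^4)² = [[34,21],[21,13]]
Q^17 = (Q^8)²·Q = [[32,13],[13,19]]
Q^34 = (Q^17)² = [[49,47],[47,2]]
Q^69 = (Q^34)²·Q = [[55,34],[34,21]]
Q^139 = (Q^69)²·Q = [[77,45],[45,32]]
F_139 mod 88 = Q^139[0][1] = 45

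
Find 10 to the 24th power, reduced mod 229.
60

Repeated squaring. Binary of 24 = 11000.
10^1 ≡ 10 (mod 229); 10^2 ≡ 100 (mod 229); 10^4 ≡ 153 (mod 229); 10^8 ≡ 51 (mod 229); 10^16 ≡ 82 (mod 229)
10^24 = 10^8 × 10^16 ≡ 60 (mod 229)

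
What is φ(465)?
240

465 = 3 × 5 × 31
φ(n) = n × ∏(1 - 1/p) for each prime p dividing n
φ(465) = 465 × (1 - 1/3) × (1 - 1/5) × (1 - 1/31) = 240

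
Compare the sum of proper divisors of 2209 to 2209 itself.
deficient

Proper divisors of 2209: sum = 1 + 47 = 48
Since 48 < 2209, 2209 is deficient.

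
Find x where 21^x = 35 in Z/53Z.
7

Baby-step giant-step with step n = ⌈√53⌉ = 8.
Baby steps 21^j mod 53 (j:value) for j=0..7: 0:1, 1:21, 2:17, 3:39, 4:24, 5:27, 6:37, 7:35.
h = 35 is already in the table at j=7, so x = 7.
Check: 21^7 ≡ 35 (mod 53).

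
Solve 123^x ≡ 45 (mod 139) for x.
42

Baby-step giant-step with step n = ⌈√139⌉ = 12.
Baby steps 123^j mod 139 (j:value) for j=0..11: 0:1, 1:123, 2:117, 3:74, 4:67, 5:40, 6:55, 7:93, 8:41, 9:39, 10:71, 11:115.
Giant-step multiplier: 123^(-12) ≡ 123^(138-12) = 123^126 ≡ 80 (mod 139).
Giant steps γ_i = 45·80^i mod 139: γ_0=45, γ_1=125, γ_2=131, γ_3=55 (in table at j=6).
x = i·n + j = 3·12 + 6 = 42.
Check: 123^42 ≡ 45 (mod 139).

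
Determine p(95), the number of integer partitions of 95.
104651419

p(n) counts ways to write n as a sum of positive integers (order ignored).
Euler's pentagonal recurrence: p(k) = p(k-1) + p(k-2) - p(k-5) - p(k-7) + p(k-12) + p(k-15) - ... (offsets j(3j∓1)/2, signs ++--, p(0)=1, p(<0)=0).
DP table for k = 0..94: p(0)=1, p(1)=1, p(2)=2, p(3)=3, p(4)=5, p(5)=7, p(6)=11, p(7)=15, p(8)=22, p(9)=30, p(10)=42, p(11)=56, p(12)=77, p(13)=101, p(14)=135, p(15)=176, p(16)=231, p(17)=297, p(18)=385, p(19)=490, p(20)=627, p(21)=792, p(22)=1002, p(23)=1255, p(24)=1575, p(25)=1958, p(26)=2436, p(27)=3010, p(28)=3718, p(29)=4565, p(30)=5604, p(31)=6842, p(32)=8349, p(33)=10143, p(34)=12310, p(35)=14883, p(36)=17977, p(37)=21637, p(38)=26015, p(39)=31185, p(40)=37338, p(41)=44583, p(42)=53174, p(43)=63261, p(44)=75175, p(45)=89134, p(46)=105558, p(47)=124754, p(48)=147273, p(49)=173525, p(50)=204226, p(51)=239943, p(52)=281589, p(53)=329931, p(54)=386155, p(55)=451276, p(56)=526823, p(57)=614154, p(58)=715220, p(59)=831820, p(60)=966467, p(61)=1121505, p(62)=1300156, p(63)=1505499, p(64)=1741630, p(65)=2012558, p(66)=2323520, p(67)=2679689, p(68)=3087735, p(69)=3554345, p(70)=4087968, p(71)=4697205, p(72)=5392783, p(73)=6185689, p(74)=7089500, p(75)=8118264, p(76)=9289091, p(77)=10619863, p(78)=12132164, p(79)=13848650, p(80)=15796476, p(81)=18004327, p(82)=20506255, p(83)=23338469, p(84)=26543660, p(85)=30167357, p(86)=34262962, p(87)=38887673, p(88)=44108109, p(89)=49995925, p(90)=56634173, p(91)=64112359, p(92)=72533807, p(93)=82010177, p(94)=92669720.
Final step: p(95) = p(94) + p(93) - p(90) - p(88) + p(83) + p(80) - p(73) - p(69) + p(60) + p(55) - p(44) - p(38) + p(25) + p(18) - p(3)
= 92669720 + 82010177 - 56634173 - 44108109 + 23338469 + 15796476 - 6185689 - 3554345 + 966467 + 451276 - 75175 - 26015 + 1958 + 385 - 3
= 104651419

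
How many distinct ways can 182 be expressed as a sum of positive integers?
819876908323

p(n) counts ways to write n as a sum of positive integers (order ignored).
Euler's pentagonal recurrence: p(k) = p(k-1) + p(k-2) - p(k-5) - p(k-7) + p(k-12) + p(k-15) - ... (offsets j(3j∓1)/2, signs ++--, p(0)=1, p(<0)=0).
DP table for k = 0..181: p(0)=1, p(1)=1, p(2)=2, p(3)=3, p(4)=5, p(5)=7, p(6)=11, p(7)=15, p(8)=22, p(9)=30, p(10)=42, p(11)=56, p(12)=77, p(13)=101, p(14)=135, p(15)=176, p(16)=231, p(17)=297, p(18)=385, p(19)=490, p(20)=627, p(21)=792, p(22)=1002, p(23)=1255, p(24)=1575, p(25)=1958, p(26)=2436, p(27)=3010, p(28)=3718, p(29)=4565, p(30)=5604, p(31)=6842, p(32)=8349, p(33)=10143, p(34)=12310, p(35)=14883, p(36)=17977, p(37)=21637, p(38)=26015, p(39)=31185, p(40)=37338, p(41)=44583, p(42)=53174, p(43)=63261, p(44)=75175, p(45)=89134, p(46)=105558, p(47)=124754, p(48)=147273, p(49)=173525, p(50)=204226, p(51)=239943, p(52)=281589, p(53)=329931, p(54)=386155, p(55)=451276, p(56)=526823, p(57)=614154, p(58)=715220, p(59)=831820, p(60)=966467, p(61)=1121505, p(62)=1300156, p(63)=1505499, p(64)=1741630, p(65)=2012558, p(66)=2323520, p(67)=2679689, p(68)=3087735, p(69)=3554345, p(70)=4087968, p(71)=4697205, p(72)=5392783, p(73)=6185689, p(74)=7089500, p(75)=8118264, p(76)=9289091, p(77)=10619863, p(78)=12132164, p(79)=13848650, p(80)=15796476, p(81)=18004327, p(82)=20506255, p(83)=23338469, p(84)=26543660, p(85)=30167357, p(86)=34262962, p(87)=38887673, p(88)=44108109, p(89)=49995925, p(90)=56634173, p(91)=64112359, p(92)=72533807, p(93)=82010177, p(94)=92669720, p(95)=104651419, p(96)=118114304, p(97)=133230930, p(98)=150198136, p(99)=169229875, p(100)=190569292, p(101)=214481126, p(102)=241265379, p(103)=271248950, p(104)=304801365, p(105)=342325709, p(106)=384276336, p(107)=431149389, p(108)=483502844, p(109)=541946240, p(110)=607163746, p(111)=679903203, p(112)=761002156, p(113)=851376628, p(114)=952050665, p(115)=1064144451, p(116)=1188908248, p(117)=1327710076, p(118)=1482074143, p(119)=1653668665, p(120)=1844349560, p(121)=2056148051, p(122)=2291320912, p(123)=2552338241, p(124)=2841940500, p(125)=3163127352, p(126)=3519222692, p(127)=3913864295, p(128)=4351078600, p(129)=4835271870, p(130)=5371315400, p(131)=5964539504, p(132)=6620830889, p(133)=7346629512, p(134)=8149040695, p(135)=9035836076, p(136)=10015581680, p(137)=11097645016, p(138)=12292341831, p(139)=13610949895, p(140)=15065878135, p(141)=16670689208, p(142)=18440293320, p(143)=20390982757, p(144)=22540654445, p(145)=24908858009, p(146)=27517052599, p(147)=30388671978, p(148)=33549419497, p(149)=37027355200, p(150)=40853235313, p(151)=45060624582, p(152)=49686288421, p(153)=54770336324, p(154)=60356673280, p(155)=66493182097, p(156)=73232243759, p(157)=80630964769, p(158)=88751778802, p(159)=97662728555, p(160)=107438159466, p(161)=118159068427, p(162)=129913904637, p(163)=142798995930, p(164)=156919475295, p(165)=172389800255, p(166)=189334822579, p(167)=207890420102, p(168)=228204732751, p(169)=250438925115, p(170)=274768617130, p(171)=301384802048, p(172)=330495499613, p(173)=362326859895, p(174)=397125074750, p(175)=435157697830, p(176)=476715857290, p(177)=522115831195, p(178)=571701605655, p(179)=625846753120, p(180)=684957390936, p(181)=749474411781.
Final step: p(182) = p(181) + p(180) - p(177) - p(175) + p(170) + p(167) - p(160) - p(156) + p(147) + p(142) - p(131) - p(125) + p(112) + p(105) - p(90) - p(82) + p(65) + p(56) - p(37) - p(27) + p(6)
= 749474411781 + 684957390936 - 522115831195 - 435157697830 + 274768617130 + 207890420102 - 107438159466 - 73232243759 + 30388671978 + 18440293320 - 5964539504 - 3163127352 + 761002156 + 342325709 - 56634173 - 20506255 + 2012558 + 526823 - 21637 - 3010 + 11
= 819876908323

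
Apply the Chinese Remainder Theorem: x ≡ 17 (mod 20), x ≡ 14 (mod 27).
257

Using Chinese Remainder Theorem:
M = 20 × 27 = 540
M1 = 27, M2 = 20
y1 = 27^(-1) mod 20 = 3
y2 = 20^(-1) mod 27 = 23
x = (17×27×3 + 14×20×23) mod 540 = 257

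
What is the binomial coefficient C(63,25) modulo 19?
3

Using Lucas' theorem:
Write n=63 and k=25 in base 19:
n in base 19: [3, 6]
k in base 19: [1, 6]
C(63,25) mod 19 = ∏ C(n_i, k_i) mod 19
Digit binomials (mod 19): C(3,1) = 3; C(6,6) = 1
Product: 3 × 1 = 3 ≡ 3 (mod 19)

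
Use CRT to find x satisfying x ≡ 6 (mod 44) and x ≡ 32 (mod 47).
314

Using Chinese Remainder Theorem:
M = 44 × 47 = 2068
M1 = 47, M2 = 44
y1 = 47^(-1) mod 44 = 15
y2 = 44^(-1) mod 47 = 31
x = (6×47×15 + 32×44×31) mod 2068 = 314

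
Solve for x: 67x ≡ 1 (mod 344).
267

gcd(67, 344) = 1, so the inverse exists.
Extended Euclidean algorithm on (344, 67):
344 = 5 × 67 + 9  ⟹  9 = (1)·344 + (-5)·67
67 = 7 × 9 + 4  ⟹  4 = (-7)·344 + (36)·67
9 = 2 × 4 + 1  ⟹  1 = (15)·344 + (-77)·67
So (-77)·67 ≡ 1 (mod 344), i.e. 67^(-1) ≡ -77 ≡ 267 (mod 344).
Check: 67 × 267 = 17889 ≡ 1 (mod 344)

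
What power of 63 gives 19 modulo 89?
81

Baby-step giant-step with step n = ⌈√89⌉ = 10.
Baby steps 63^j mod 89 (j:value) for j=0..9: 0:1, 1:63, 2:53, 3:46, 4:50, 5:35, 6:69, 7:75, 8:8, 9:59.
Giant-step multiplier: 63^(-10) ≡ 63^(88-10) = 63^78 ≡ 72 (mod 89).
Giant steps γ_i = 19·72^i mod 89: γ_0=19, γ_1=33, γ_2=62, γ_3=14, γ_4=29, γ_5=41, γ_6=15, γ_7=12, γ_8=63 (in table at j=1).
x = i·n + j = 8·10 + 1 = 81.
Check: 63^81 ≡ 19 (mod 89).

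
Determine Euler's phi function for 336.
96

336 = 2^4 × 3 × 7
φ(n) = n × ∏(1 - 1/p) for each prime p dividing n
φ(336) = 336 × (1 - 1/2) × (1 - 1/3) × (1 - 1/7) = 96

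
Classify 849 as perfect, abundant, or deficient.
deficient

Proper divisors of 849: sum = 1 + 3 + 283 = 287
Since 287 < 849, 849 is deficient.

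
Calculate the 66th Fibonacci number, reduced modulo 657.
532

Matrix identity: Q^n = [[F_(n+1), F_n], [F_n, F_(n-1)]] with Q = [[1,1],[1,0]].
n = 66 = 1000010₂. Square-and-multiply, entries mod 657:
Q^1 = [[1,1],[1,0]]
Q^2 = (Q^1)² = [[2,1],[1,1]]
Q^4 = (Q^2)² = [[5,3],[3,2]]
Q^8 = (Q^4)² = [[34,21],[21,13]]
Q^16 = (Q^8)² = [[283,330],[330,610]]
Q^33 = (Q^16)²·Q = [[127,430],[430,354]]
Q^66 = (Q^33)² = [[644,532],[532,112]]
F_66 mod 657 = Q^66[0][1] = 532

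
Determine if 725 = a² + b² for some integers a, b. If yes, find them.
7² + 26² (a=7, b=26)

Factorization: 725 = 5^2 × 29
By Fermat: n is sum of two squares iff every prime p ≡ 3 (mod 4) appears to even power.
All primes ≡ 3 (mod 4) appear to even power.
Search a = 0, 1, 2, … for 725 - a² a perfect square: first hit at a = 7: 725 - 49 = 676 = 26².
725 = 7² + 26² = 49 + 676 ✓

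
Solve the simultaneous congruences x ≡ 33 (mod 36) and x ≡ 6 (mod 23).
213

Using Chinese Remainder Theorem:
M = 36 × 23 = 828
M1 = 23, M2 = 36
y1 = 23^(-1) mod 36 = 11
y2 = 36^(-1) mod 23 = 16
x = (33×23×11 + 6×36×16) mod 828 = 213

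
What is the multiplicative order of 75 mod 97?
4

97 is prime, so ord(75) divides φ(97) = 96.
Divisors of 96: 1, 2, 3, 4, 6, 8, 12, 16, 24, 32, 48, 96.
Repeated squaring: 75^1 ≡ 75, 75^2 ≡ 96, 75^4 ≡ 1, 75^8 ≡ 1, 75^16 ≡ 1, 75^32 ≡ 1, 75^64 ≡ 1 (mod 97).
Test 75^d mod 97 for each divisor d in increasing order:
75^1 ≡ 75
75^2 ≡ 96
75^3 = 75^2·75^1 ≡ 22
75^4 ≡ 1  ← first divisor giving 1
The order is 4.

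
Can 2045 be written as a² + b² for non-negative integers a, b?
14² + 43² (a=14, b=43)

Factorization: 2045 = 5 × 409
By Fermat: n is sum of two squares iff every prime p ≡ 3 (mod 4) appears to even power.
All primes ≡ 3 (mod 4) appear to even power.
Search a = 0, 1, 2, … for 2045 - a² a perfect square: first hit at a = 14: 2045 - 196 = 1849 = 43².
2045 = 14² + 43² = 196 + 1849 ✓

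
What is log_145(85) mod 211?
101

Baby-step giant-step with step n = ⌈√211⌉ = 15.
Baby steps 145^j mod 211 (j:value) for j=0..14: 0:1, 1:145, 2:136, 3:97, 4:139, 5:110, 6:125, 7:190, 8:120, 9:98, 10:73, 11:35, 12:11, 13:118, 14:19.
Giant-step multiplier: 145^(-15) ≡ 145^(210-15) = 145^195 ≡ 88 (mod 211).
Giant steps γ_i = 85·88^i mod 211: γ_0=85, γ_1=95, γ_2=131, γ_3=134, γ_4=187, γ_5=209, γ_6=35 (in table at j=11).
x = i·n + j = 6·15 + 11 = 101.
Check: 145^101 ≡ 85 (mod 211).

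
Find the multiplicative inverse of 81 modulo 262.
55

gcd(81, 262) = 1, so the inverse exists.
Extended Euclidean algorithm on (262, 81):
262 = 3 × 81 + 19  ⟹  19 = (1)·262 + (-3)·81
81 = 4 × 19 + 5  ⟹  5 = (-4)·262 + (13)·81
19 = 3 × 5 + 4  ⟹  4 = (13)·262 + (-42)·81
5 = 1 × 4 + 1  ⟹  1 = (-17)·262 + (55)·81
So (55)·81 ≡ 1 (mod 262), i.e. 81^(-1) ≡ 55 (mod 262).
Check: 81 × 55 = 4455 ≡ 1 (mod 262)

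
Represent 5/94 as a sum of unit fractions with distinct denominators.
1/19 + 1/1786

Greedy algorithm:
5/94: ceiling(94/5) = 19, use 1/19
1/1786: ceiling(1786/1) = 1786, use 1/1786
Result: 5/94 = 1/19 + 1/1786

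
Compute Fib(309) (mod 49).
26

Matrix identity: Q^n = [[F_(n+1), F_n], [F_n, F_(n-1)]] with Q = [[1,1],[1,0]].
n = 309 = 100110101₂. Square-and-multiply, entries mod 49:
Q^1 = [[1,1],[1,0]]
Q^2 = (Q^1)² = [[2,1],[1,1]]
Q^4 = (Q^2)² = [[5,3],[3,2]]
Q^9 = (Q^4)²·Q = [[6,34],[34,21]]
Q^19 = (Q^9)²·Q = [[3,16],[16,36]]
Q^38 = (Q^19)² = [[20,36],[36,33]]
Q^77 = (Q^38)²·Q = [[27,30],[30,46]]
Q^154 = (Q^77)² = [[12,34],[34,27]]
Q^309 = (Q^154)²·Q = [[29,26],[26,3]]
F_309 mod 49 = Q^309[0][1] = 26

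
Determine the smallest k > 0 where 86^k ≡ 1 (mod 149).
74

149 is prime, so ord(86) divides φ(149) = 148.
Divisors of 148: 1, 2, 4, 37, 74, 148.
Repeated squaring: 86^1 ≡ 86, 86^2 ≡ 95, 86^4 ≡ 85, 86^8 ≡ 73, 86^16 ≡ 114, 86^32 ≡ 33, 86^64 ≡ 46, 86^128 ≡ 30 (mod 149).
Test 86^d mod 149 for each divisor d in increasing order:
86^1 ≡ 86
86^2 ≡ 95
86^4 ≡ 85
86^37 = 86^32·86^4·86^1 ≡ 148
86^74 = 86^64·86^8·86^2 ≡ 1  ← first divisor giving 1
The order is 74.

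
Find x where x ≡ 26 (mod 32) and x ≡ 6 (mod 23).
282

Using Chinese Remainder Theorem:
M = 32 × 23 = 736
M1 = 23, M2 = 32
y1 = 23^(-1) mod 32 = 7
y2 = 32^(-1) mod 23 = 18
x = (26×23×7 + 6×32×18) mod 736 = 282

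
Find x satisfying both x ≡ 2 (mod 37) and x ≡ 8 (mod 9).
224

Using Chinese Remainder Theorem:
M = 37 × 9 = 333
M1 = 9, M2 = 37
y1 = 9^(-1) mod 37 = 33
y2 = 37^(-1) mod 9 = 1
x = (2×9×33 + 8×37×1) mod 333 = 224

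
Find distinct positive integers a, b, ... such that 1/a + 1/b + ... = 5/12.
1/3 + 1/12

Greedy algorithm:
5/12: ceiling(12/5) = 3, use 1/3
1/12: ceiling(12/1) = 12, use 1/12
Result: 5/12 = 1/3 + 1/12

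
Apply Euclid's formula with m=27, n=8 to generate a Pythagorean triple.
(665, 432, 793)

Euclid's formula: a = m² - n², b = 2mn, c = m² + n²
m = 27, n = 8
a = 27² - 8² = 729 - 64 = 665
b = 2 × 27 × 8 = 432
c = 27² + 8² = 729 + 64 = 793
Verification: 665² + 432² = 442225 + 186624 = 628849 = 793² ✓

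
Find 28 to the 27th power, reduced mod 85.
12

Repeated squaring. Binary of 27 = 11011.
28^1 ≡ 28 (mod 85); 28^2 ≡ 19 (mod 85); 28^4 ≡ 21 (mod 85); 28^8 ≡ 16 (mod 85); 28^16 ≡ 1 (mod 85)
28^27 = 28^1 × 28^2 × 28^8 × 28^16 ≡ 12 (mod 85)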